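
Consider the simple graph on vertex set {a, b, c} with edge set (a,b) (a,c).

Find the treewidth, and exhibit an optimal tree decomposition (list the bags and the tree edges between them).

Treewidth 1.
Bags: B1 = {a, c}  B2 = {a, b}
Tree: B1–B2

The largest bag has 2 vertices, giving width 1; this decomposition certifies tw(G) ≤ 1. G has an edge, so its treewidth is at least 1. Combining the bounds, tw(G) = 1.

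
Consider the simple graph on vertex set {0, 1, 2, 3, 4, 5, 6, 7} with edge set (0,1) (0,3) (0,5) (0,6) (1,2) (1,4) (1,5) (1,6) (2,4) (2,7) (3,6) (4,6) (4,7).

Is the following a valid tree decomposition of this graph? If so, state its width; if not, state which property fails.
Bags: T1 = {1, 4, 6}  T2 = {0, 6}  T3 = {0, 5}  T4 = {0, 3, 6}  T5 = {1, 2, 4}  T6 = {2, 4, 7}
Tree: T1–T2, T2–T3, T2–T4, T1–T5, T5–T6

A tree decomposition must satisfy three properties: every vertex lies in some bag; for every edge, both endpoints lie together in some bag; and for every vertex, the bags containing it form a connected subtree. Here edge (1,0) lies in no bag, so the decomposition is invalid.

No — edge (1,0) lies in no bag.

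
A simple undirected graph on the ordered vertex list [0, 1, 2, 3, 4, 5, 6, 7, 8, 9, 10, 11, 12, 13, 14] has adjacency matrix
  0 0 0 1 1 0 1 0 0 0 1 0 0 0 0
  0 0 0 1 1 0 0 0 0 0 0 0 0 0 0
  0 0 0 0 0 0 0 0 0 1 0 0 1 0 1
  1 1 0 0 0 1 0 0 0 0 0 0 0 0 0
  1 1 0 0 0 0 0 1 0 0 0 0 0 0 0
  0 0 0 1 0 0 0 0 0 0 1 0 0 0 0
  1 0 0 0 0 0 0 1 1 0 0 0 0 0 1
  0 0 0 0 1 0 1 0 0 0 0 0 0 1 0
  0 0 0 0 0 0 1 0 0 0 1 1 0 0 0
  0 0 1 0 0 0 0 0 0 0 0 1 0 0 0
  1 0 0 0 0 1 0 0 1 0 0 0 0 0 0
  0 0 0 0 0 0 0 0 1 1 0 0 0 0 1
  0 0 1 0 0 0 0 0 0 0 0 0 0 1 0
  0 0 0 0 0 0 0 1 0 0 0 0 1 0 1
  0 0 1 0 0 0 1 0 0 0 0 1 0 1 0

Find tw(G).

3

A width-3 tree decomposition is:
Bags: B1 = {2, 9, 11, 12}  B2 = {2, 11, 12, 14}  B3 = {11, 12, 13, 14}  B4 = {8, 11, 13, 14}  B5 = {6, 8, 13, 14}  B6 = {6, 7, 8, 13}  B7 = {6, 7, 8, 10}  B8 = {0, 6, 7, 10}  B9 = {0, 4, 7, 10}  B10 = {0, 4, 5, 10}  B11 = {0, 3, 4, 5}  B12 = {1, 3, 4, 5}
Tree: B1–B2, B2–B3, B3–B4, B4–B5, B5–B6, B6–B7, B7–B8, B8–B9, B9–B10, B10–B11, B11–B12
Every bag has size at most 4, so the width is 4 − 1 = 3 and tw(G) ≤ 3. For the lower bound: the 4 vertex sets {2,9,12}, {11}, {14}, {6,7,8,13} are disjoint, each induces a connected subgraph, and every pair is joined by at least one edge of G. Contracting each set to a single vertex therefore yields K_{4} as a minor, and since treewidth is minor-monotone, tw(G) ≥ tw(K_{4}) = 3. The upper and lower bounds meet at 3, so that is the treewidth.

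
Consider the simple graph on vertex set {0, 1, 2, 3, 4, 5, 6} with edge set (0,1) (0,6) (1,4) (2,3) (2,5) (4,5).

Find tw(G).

A width-1 tree decomposition is:
Bags: B1 = {0, 6}  B2 = {0, 1}  B3 = {1, 4}  B4 = {4, 5}  B5 = {2, 5}  B6 = {2, 3}
Tree: B1–B2, B2–B3, B3–B4, B4–B5, B5–B6
The largest bag has 2 vertices, giving width 1; this decomposition certifies tw(G) ≤ 1. G has an edge, so its treewidth is at least 1. Hence tw(G) = 1 exactly.

1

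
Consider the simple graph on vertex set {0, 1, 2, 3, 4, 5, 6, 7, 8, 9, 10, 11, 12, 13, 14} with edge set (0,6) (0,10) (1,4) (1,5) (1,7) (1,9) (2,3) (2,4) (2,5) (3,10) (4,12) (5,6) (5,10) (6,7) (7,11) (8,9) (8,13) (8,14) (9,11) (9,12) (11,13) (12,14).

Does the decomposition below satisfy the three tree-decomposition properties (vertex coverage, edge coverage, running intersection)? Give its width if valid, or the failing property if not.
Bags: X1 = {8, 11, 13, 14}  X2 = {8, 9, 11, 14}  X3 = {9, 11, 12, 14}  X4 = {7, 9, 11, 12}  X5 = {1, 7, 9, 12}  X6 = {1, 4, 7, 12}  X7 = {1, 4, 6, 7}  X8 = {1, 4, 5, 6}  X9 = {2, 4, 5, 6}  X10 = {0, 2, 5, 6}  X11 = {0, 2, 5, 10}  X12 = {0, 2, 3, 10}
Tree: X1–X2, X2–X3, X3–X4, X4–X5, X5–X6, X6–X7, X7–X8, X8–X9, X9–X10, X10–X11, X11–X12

Yes; width 3.

Every vertex of G appears in some bag (union = {0, 1, 2, 3, 4, 5, 6, 7, 8, 9, 10, 11, 12, 13, 14}); every edge is covered by a bag; and for each vertex v the set of bags containing v is connected in the bag tree. The decomposition is therefore valid. The largest bag has 4 vertices, so the width is 3.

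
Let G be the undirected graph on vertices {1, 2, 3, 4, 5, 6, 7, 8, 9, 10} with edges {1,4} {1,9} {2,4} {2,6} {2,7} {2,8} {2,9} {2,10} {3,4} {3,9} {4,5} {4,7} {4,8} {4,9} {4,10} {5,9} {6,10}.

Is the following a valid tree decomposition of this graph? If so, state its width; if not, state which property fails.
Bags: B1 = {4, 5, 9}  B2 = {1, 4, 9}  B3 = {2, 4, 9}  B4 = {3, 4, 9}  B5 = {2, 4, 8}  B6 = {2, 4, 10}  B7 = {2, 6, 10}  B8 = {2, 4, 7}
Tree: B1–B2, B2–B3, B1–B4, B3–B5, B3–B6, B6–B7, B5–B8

Checking the three conditions: (i) the bags cover all of {1, 2, 3, 4, 5, 6, 7, 8, 9, 10}; (ii) for each edge, some bag contains both endpoints; (iii) the bags containing any fixed vertex form a subtree. All hold, so the decomposition is valid with width 3 − 1 = 2.

Yes; width 2.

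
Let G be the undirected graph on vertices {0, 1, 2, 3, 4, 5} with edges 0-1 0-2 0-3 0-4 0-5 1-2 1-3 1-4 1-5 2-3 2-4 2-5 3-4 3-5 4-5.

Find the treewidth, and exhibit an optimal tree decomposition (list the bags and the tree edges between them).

With just one bag of size 6, the width is 6 − 1 = 5, so tw(G) ≤ 5. On the other hand G contains the 6-clique {0, 1, 2, 3, 4, 5}. A clique must lie in a single bag of any decomposition, so no decomposition can have width below 5. Combining the bounds, tw(G) = 5.

Treewidth 5.
One such decomposition:
Bags: B1 = {0, 1, 2, 3, 4, 5}
Tree: (single bag)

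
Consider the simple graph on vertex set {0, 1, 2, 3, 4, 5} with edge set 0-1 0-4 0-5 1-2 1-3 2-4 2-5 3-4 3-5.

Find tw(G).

3

A width-3 tree decomposition is:
Bags: B1 = {0, 2, 3, 4}  B2 = {0, 2, 3, 5}  B3 = {0, 1, 2, 3}
Tree: B1–B2, B2–B3
Every bag has size at most 4, so the width is 4 − 1 = 3 and tw(G) ≤ 3. For the lower bound: the 4 vertex sets {0,4}, {3,5}, {2}, {1} are disjoint, each induces a connected subgraph, and every pair is joined by at least one edge of G. Contracting each set to a single vertex therefore yields K_{4} as a minor, and since treewidth is minor-monotone, tw(G) ≥ tw(K_{4}) = 3. The upper and lower bounds meet at 3, so that is the treewidth.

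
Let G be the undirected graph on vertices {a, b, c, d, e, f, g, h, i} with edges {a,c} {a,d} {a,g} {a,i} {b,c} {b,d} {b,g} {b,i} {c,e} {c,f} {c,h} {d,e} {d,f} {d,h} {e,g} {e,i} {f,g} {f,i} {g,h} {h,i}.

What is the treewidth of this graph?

4

A width-4 tree decomposition is:
Bags: B1 = {c, d, e, g, i}  B2 = {c, d, f, g, i}  B3 = {b, c, d, g, i}  B4 = {c, d, g, h, i}  B5 = {a, c, d, g, i}
Tree: B1–B2, B2–B3, B3–B4, B4–B5
Every bag has size at most 5, so the width is 5 − 1 = 4 and tw(G) ≤ 4. For the lower bound: the 5 vertex sets {d,e}, {f,g}, {b,c}, {i}, {h} are disjoint, each induces a connected subgraph, and every pair is joined by at least one edge of G. Contracting each set to a single vertex therefore yields K_{5} as a minor, and since treewidth is minor-monotone, tw(G) ≥ tw(K_{5}) = 4. Hence tw(G) = 4 exactly.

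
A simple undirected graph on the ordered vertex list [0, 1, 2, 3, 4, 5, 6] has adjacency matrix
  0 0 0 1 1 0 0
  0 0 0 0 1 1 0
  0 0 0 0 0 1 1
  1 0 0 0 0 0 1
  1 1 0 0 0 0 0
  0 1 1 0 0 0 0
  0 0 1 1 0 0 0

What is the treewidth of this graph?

2

A width-2 tree decomposition is:
Bags: B1 = {0, 3, 4}  B2 = {3, 4, 6}  B3 = {2, 4, 6}  B4 = {2, 4, 5}  B5 = {1, 4, 5}
Tree: B1–B2, B2–B3, B3–B4, B4–B5
Each bag holds 3 vertices, so the decomposition has width 2, which upper-bounds the treewidth. For the lower bound, G contains the cycle 4–0–3–6–2–5–1–4, so G is not a forest; only forests have treewidth ≤ 1, hence tw(G) ≥ 2. Therefore the treewidth is 2.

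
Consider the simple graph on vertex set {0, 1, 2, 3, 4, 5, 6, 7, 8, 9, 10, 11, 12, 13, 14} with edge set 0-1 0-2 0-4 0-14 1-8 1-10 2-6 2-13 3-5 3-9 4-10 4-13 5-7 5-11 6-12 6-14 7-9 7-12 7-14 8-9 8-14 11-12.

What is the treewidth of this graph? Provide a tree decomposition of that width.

Each bag holds 4 vertices, so the decomposition has width 3, which upper-bounds the treewidth. For the lower bound: the 4 vertex sets {3,5,11}, {12}, {7}, {6,8,9,14} are disjoint, each induces a connected subgraph, and every pair is joined by at least one edge of G. Contracting each set to a single vertex therefore yields K_{4} as a minor, and since treewidth is minor-monotone, tw(G) ≥ tw(K_{4}) = 3. Combining the bounds, tw(G) = 3.

Treewidth 3.
One such decomposition:
Bags: B1 = {3, 5, 11, 12}  B2 = {3, 5, 7, 12}  B3 = {3, 7, 9, 12}  B4 = {6, 7, 9, 12}  B5 = {6, 7, 9, 14}  B6 = {6, 8, 9, 14}  B7 = {2, 6, 8, 14}  B8 = {0, 2, 8, 14}  B9 = {0, 1, 2, 8}  B10 = {0, 1, 2, 13}  B11 = {0, 1, 4, 13}  B12 = {1, 4, 10, 13}
Tree: B1–B2, B2–B3, B3–B4, B4–B5, B5–B6, B6–B7, B7–B8, B8–B9, B9–B10, B10–B11, B11–B12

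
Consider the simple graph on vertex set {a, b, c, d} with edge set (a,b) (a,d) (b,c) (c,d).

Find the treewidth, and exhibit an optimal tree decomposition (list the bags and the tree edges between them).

Each bag holds 3 vertices, so the decomposition has width 2, which upper-bounds the treewidth. The edges c–d–a–b–c form a cycle, so G is not a tree and its treewidth is at least 2. Combining the bounds, tw(G) = 2.

Treewidth 2.
One optimal decomposition is:
Bags: B1 = {a, c, d}  B2 = {a, b, c}
Tree: B1–B2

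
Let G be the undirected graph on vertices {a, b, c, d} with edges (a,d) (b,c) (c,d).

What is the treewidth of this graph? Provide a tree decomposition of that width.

Every bag has size at most 2, so the width is 2 − 1 = 1 and tw(G) ≤ 1. G has an edge, so its treewidth is at least 1. Hence tw(G) = 1 exactly.

Treewidth 1.
One such decomposition:
Bags: B1 = {a, d}  B2 = {c, d}  B3 = {b, c}
Tree: B1–B2, B2–B3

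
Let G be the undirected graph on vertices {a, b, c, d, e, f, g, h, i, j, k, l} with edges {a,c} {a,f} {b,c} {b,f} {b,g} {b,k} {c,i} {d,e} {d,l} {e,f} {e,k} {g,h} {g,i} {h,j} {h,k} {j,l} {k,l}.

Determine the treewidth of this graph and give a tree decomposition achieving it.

The largest bag has 4 vertices, giving width 3; this decomposition certifies tw(G) ≤ 3. For the lower bound: the 4 vertex sets {d,j,l}, {e}, {k}, {b,f,g,h} are disjoint, each induces a connected subgraph, and every pair is joined by at least one edge of G. Contracting each set to a single vertex therefore yields K_{4} as a minor, and since treewidth is minor-monotone, tw(G) ≥ tw(K_{4}) = 3. The upper and lower bounds meet at 3, so that is the treewidth.

Treewidth 3.
One such decomposition:
Bags: B1 = {d, e, j, l}  B2 = {e, j, k, l}  B3 = {e, h, j, k}  B4 = {e, f, h, k}  B5 = {b, f, h, k}  B6 = {b, f, g, h}  B7 = {a, b, f, g}  B8 = {a, b, c, g}  B9 = {a, c, g, i}
Tree: B1–B2, B2–B3, B3–B4, B4–B5, B5–B6, B6–B7, B7–B8, B8–B9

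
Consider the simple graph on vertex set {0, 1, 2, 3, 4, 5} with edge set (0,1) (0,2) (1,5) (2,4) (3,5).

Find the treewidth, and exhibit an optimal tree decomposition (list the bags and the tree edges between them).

Every bag has size at most 2, so the width is 2 − 1 = 1 and tw(G) ≤ 1. Since G has at least one edge (e.g. 3–5), it is not an edgeless graph, so tw(G) ≥ 1. Combining the bounds, tw(G) = 1.

Treewidth 1.
One optimal decomposition is:
Bags: B1 = {3, 5}  B2 = {1, 5}  B3 = {0, 1}  B4 = {0, 2}  B5 = {2, 4}
Tree: B1–B2, B2–B3, B3–B4, B4–B5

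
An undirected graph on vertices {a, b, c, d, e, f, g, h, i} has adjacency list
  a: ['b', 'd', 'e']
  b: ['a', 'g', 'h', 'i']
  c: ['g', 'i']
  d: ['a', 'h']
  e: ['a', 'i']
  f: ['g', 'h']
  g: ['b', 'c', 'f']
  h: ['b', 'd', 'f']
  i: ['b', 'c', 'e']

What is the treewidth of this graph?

3

A width-3 tree decomposition is:
Bags: B1 = {c, f, g, i}  B2 = {b, f, g, i}  B3 = {b, f, h, i}  B4 = {b, e, h, i}  B5 = {a, b, e, h}  B6 = {a, d, e, h}
Tree: B1–B2, B2–B3, B3–B4, B4–B5, B5–B6
The largest bag has 4 vertices, giving width 3; this decomposition certifies tw(G) ≤ 3. For the lower bound: the 4 vertex sets {c,f,g}, {i}, {b}, {a,d,e,h} are disjoint, each induces a connected subgraph, and every pair is joined by at least one edge of G. Contracting each set to a single vertex therefore yields K_{4} as a minor, and since treewidth is minor-monotone, tw(G) ≥ tw(K_{4}) = 3. Hence tw(G) = 3 exactly.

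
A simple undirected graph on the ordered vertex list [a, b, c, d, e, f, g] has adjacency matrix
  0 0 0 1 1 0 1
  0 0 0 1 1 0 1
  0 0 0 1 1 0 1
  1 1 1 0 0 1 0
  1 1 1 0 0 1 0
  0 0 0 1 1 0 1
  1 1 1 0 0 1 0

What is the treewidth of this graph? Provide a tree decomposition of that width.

Treewidth 3.
One such decomposition:
Bags: B1 = {a, d, e, g}  B2 = {c, d, e, g}  B3 = {b, d, e, g}  B4 = {d, e, f, g}
Tree: B1–B2, B2–B3, B3–B4

The largest bag has 4 vertices, giving width 3; this decomposition certifies tw(G) ≤ 3. For the lower bound: the 4 vertex sets {a,e}, {c,d}, {g}, {b} are disjoint, each induces a connected subgraph, and every pair is joined by at least one edge of G. Contracting each set to a single vertex therefore yields K_{4} as a minor, and since treewidth is minor-monotone, tw(G) ≥ tw(K_{4}) = 3. The upper and lower bounds meet at 3, so that is the treewidth.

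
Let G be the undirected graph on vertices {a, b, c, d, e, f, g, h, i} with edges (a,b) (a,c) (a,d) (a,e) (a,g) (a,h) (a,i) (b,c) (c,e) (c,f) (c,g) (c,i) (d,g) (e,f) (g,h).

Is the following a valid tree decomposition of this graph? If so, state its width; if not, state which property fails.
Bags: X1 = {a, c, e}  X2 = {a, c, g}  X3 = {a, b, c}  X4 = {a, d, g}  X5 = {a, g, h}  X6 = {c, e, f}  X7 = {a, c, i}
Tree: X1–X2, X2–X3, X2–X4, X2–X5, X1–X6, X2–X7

Vertex coverage: the bags together contain {a, b, c, d, e, f, g, h, i}, the full vertex set. Edge coverage: each edge of G has both endpoints in at least one bag. Running intersection: for every vertex, the bags containing it form a connected subtree. All three properties hold, so this is a valid tree decomposition of width max|bag| − 1 = 2, and hence tw(G) ≤ 2.

Yes; width 2.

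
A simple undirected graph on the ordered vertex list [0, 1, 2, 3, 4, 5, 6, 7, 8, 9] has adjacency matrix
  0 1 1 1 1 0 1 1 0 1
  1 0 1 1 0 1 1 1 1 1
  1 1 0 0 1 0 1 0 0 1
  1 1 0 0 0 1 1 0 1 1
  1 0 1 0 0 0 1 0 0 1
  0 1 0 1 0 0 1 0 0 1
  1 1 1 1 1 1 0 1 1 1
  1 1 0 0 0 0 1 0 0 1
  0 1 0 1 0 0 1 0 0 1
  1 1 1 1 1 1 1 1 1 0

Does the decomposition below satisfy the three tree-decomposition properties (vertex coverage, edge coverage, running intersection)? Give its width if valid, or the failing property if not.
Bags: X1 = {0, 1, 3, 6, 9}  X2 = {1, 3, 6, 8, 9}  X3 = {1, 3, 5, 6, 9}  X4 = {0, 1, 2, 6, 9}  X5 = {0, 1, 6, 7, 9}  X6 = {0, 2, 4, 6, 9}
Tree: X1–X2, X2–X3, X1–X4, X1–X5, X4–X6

Checking the three conditions: (i) the bags cover all of {0, 1, 2, 3, 4, 5, 6, 7, 8, 9}; (ii) for each edge, some bag contains both endpoints; (iii) the bags containing any fixed vertex form a subtree. All hold, so the decomposition is valid with width 5 − 1 = 4.

Yes; width 4.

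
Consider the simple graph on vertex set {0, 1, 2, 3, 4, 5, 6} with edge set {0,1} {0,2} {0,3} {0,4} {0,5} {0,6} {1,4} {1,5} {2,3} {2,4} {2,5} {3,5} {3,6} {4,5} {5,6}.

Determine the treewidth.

3

A width-3 tree decomposition is:
Bags: B1 = {0, 2, 4, 5}  B2 = {0, 2, 3, 5}  B3 = {0, 1, 4, 5}  B4 = {0, 3, 5, 6}
Tree: B1–B2, B1–B3, B2–B4
Each bag holds 4 vertices, so the decomposition has width 3, which upper-bounds the treewidth. For the lower bound, the 4 vertices {0, 1, 4, 5} are pairwise adjacent, and any tree decomposition puts a clique entirely inside one bag — forcing width ≥ 3. The upper and lower bounds meet at 3, so that is the treewidth.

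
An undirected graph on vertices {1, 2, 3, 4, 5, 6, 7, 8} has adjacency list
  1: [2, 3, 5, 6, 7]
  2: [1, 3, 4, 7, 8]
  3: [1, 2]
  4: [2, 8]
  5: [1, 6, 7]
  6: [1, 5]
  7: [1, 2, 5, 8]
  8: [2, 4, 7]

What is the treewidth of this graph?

2

A width-2 tree decomposition is:
Bags: B1 = {2, 7, 8}  B2 = {2, 4, 8}  B3 = {1, 2, 7}  B4 = {1, 5, 7}  B5 = {1, 5, 6}  B6 = {1, 2, 3}
Tree: B1–B2, B1–B3, B3–B4, B4–B5, B3–B6
Every bag has size at most 3, so the width is 3 − 1 = 2 and tw(G) ≤ 2. Conversely, {2, 4, 8} is a clique of size 3, and the vertices of any clique must share a bag in every tree decomposition; so some bag has ≥ 3 vertices and tw(G) ≥ 2. Hence tw(G) = 2 exactly.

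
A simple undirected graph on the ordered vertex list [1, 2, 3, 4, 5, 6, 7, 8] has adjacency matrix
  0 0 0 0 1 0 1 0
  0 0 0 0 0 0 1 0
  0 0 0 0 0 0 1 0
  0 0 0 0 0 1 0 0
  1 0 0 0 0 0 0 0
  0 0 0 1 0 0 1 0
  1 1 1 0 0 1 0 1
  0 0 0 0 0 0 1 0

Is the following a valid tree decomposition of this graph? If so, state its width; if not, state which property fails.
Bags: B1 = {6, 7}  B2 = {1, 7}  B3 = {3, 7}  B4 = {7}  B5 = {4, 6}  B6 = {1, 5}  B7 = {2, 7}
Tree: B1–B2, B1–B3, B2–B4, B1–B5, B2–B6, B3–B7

A tree decomposition must satisfy three properties: every vertex lies in some bag; for every edge, both endpoints lie together in some bag; and for every vertex, the bags containing it form a connected subtree. Here vertex 8 appears in no bag, so the decomposition is invalid.

No — vertex 8 appears in no bag.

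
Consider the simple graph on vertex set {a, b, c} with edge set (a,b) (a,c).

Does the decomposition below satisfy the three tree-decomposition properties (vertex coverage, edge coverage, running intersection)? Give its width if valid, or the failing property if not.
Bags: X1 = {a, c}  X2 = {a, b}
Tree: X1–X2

Yes; width 1.

Every vertex of G appears in some bag (union = {a, b, c}); every edge is covered by a bag; and for each vertex v the set of bags containing v is connected in the bag tree. The decomposition is therefore valid. The largest bag has 2 vertices, so the width is 1.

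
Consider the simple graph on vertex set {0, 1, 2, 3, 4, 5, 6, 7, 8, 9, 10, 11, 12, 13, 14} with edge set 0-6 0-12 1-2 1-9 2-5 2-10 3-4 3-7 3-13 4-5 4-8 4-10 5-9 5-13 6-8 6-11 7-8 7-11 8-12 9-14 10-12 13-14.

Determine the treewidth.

3

A width-3 tree decomposition is:
Bags: B1 = {1, 9, 13, 14}  B2 = {1, 5, 9, 13}  B3 = {1, 2, 5, 13}  B4 = {2, 3, 5, 13}  B5 = {2, 3, 4, 5}  B6 = {2, 3, 4, 10}  B7 = {3, 4, 7, 10}  B8 = {4, 7, 8, 10}  B9 = {7, 8, 10, 12}  B10 = {7, 8, 11, 12}  B11 = {6, 8, 11, 12}  B12 = {0, 6, 11, 12}
Tree: B1–B2, B2–B3, B3–B4, B4–B5, B5–B6, B6–B7, B7–B8, B8–B9, B9–B10, B10–B11, B11–B12
The largest bag has 4 vertices, giving width 3; this decomposition certifies tw(G) ≤ 3. For the lower bound: the 4 vertex sets {1,9,14}, {13}, {5}, {2,3,4,10} are disjoint, each induces a connected subgraph, and every pair is joined by at least one edge of G. Contracting each set to a single vertex therefore yields K_{4} as a minor, and since treewidth is minor-monotone, tw(G) ≥ tw(K_{4}) = 3. The upper and lower bounds meet at 3, so that is the treewidth.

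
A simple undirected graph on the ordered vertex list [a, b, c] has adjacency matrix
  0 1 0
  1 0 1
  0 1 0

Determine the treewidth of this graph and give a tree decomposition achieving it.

The largest bag has 2 vertices, giving width 1; this decomposition certifies tw(G) ≤ 1. G has an edge, so its treewidth is at least 1. Hence tw(G) = 1 exactly.

Treewidth 1.
Bags: B1 = {a, b}  B2 = {b, c}
Tree: B1–B2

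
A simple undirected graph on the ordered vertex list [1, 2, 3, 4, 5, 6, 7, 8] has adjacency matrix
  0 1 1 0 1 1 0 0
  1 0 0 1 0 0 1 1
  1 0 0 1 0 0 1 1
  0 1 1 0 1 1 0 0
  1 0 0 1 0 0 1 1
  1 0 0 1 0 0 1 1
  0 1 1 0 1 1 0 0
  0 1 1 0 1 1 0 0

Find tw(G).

4

A width-4 tree decomposition is:
Bags: B1 = {2, 3, 5, 6, 7}  B2 = {1, 2, 3, 5, 6}  B3 = {2, 3, 5, 6, 8}  B4 = {2, 3, 4, 5, 6}
Tree: B1–B2, B2–B3, B3–B4
Every bag has size at most 5, so the width is 5 − 1 = 4 and tw(G) ≤ 4. For the lower bound: the 5 vertex sets {2,7}, {1,6}, {5,8}, {3}, {4} are disjoint, each induces a connected subgraph, and every pair is joined by at least one edge of G. Contracting each set to a single vertex therefore yields K_{5} as a minor, and since treewidth is minor-monotone, tw(G) ≥ tw(K_{5}) = 4. Hence tw(G) = 4 exactly.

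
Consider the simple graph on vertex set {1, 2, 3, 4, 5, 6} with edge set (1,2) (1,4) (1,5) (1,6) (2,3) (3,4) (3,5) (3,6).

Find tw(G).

A width-2 tree decomposition is:
Bags: B1 = {1, 3, 4}  B2 = {1, 3, 5}  B3 = {1, 2, 3}  B4 = {1, 3, 6}
Tree: B1–B2, B2–B3, B3–B4
Every bag has size at most 3, so the width is 3 − 1 = 2 and tw(G) ≤ 2. The edges 4–1–5–3–4 form a cycle, so G is not a tree and its treewidth is at least 2. Hence tw(G) = 2 exactly.

2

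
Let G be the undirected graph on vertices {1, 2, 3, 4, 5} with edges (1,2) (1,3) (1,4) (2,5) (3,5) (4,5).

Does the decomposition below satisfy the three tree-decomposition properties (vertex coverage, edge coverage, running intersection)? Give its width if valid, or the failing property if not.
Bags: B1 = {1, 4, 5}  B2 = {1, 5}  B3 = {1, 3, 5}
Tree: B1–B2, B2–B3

A tree decomposition must satisfy three properties: every vertex lies in some bag; for every edge, both endpoints lie together in some bag; and for every vertex, the bags containing it form a connected subtree. Here vertex 2 appears in no bag, so the decomposition is invalid.

No — vertex 2 appears in no bag.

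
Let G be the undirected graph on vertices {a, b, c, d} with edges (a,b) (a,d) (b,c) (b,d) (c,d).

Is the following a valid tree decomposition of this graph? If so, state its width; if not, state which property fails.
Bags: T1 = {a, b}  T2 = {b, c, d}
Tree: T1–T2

A tree decomposition must satisfy three properties: every vertex lies in some bag; for every edge, both endpoints lie together in some bag; and for every vertex, the bags containing it form a connected subtree. Here edge (d,a) lies in no bag, so the decomposition is invalid.

No — edge (d,a) lies in no bag.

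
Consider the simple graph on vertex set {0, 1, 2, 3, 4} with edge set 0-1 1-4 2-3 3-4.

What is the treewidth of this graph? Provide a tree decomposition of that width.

Treewidth 1.
One optimal decomposition is:
Bags: B1 = {3, 4}  B2 = {1, 4}  B3 = {2, 3}  B4 = {0, 1}
Tree: B1–B2, B1–B3, B2–B4

The largest bag has 2 vertices, giving width 1; this decomposition certifies tw(G) ≤ 1. Since G has at least one edge (e.g. 3–4), it is not an edgeless graph, so tw(G) ≥ 1. The upper and lower bounds meet at 1, so that is the treewidth.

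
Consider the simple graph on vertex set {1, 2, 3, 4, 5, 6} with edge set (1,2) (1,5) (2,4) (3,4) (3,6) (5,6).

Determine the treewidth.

2

A width-2 tree decomposition is:
Bags: B1 = {3, 5, 6}  B2 = {3, 4, 5}  B3 = {2, 4, 5}  B4 = {1, 2, 5}
Tree: B1–B2, B2–B3, B3–B4
The largest bag has 3 vertices, giving width 2; this decomposition certifies tw(G) ≤ 2. Since 5–6–3–4–2–1–5 is a cycle in G, G is not acyclic. Forests are exactly the graphs of treewidth ≤ 1, so tw(G) ≥ 2. Hence tw(G) = 2 exactly.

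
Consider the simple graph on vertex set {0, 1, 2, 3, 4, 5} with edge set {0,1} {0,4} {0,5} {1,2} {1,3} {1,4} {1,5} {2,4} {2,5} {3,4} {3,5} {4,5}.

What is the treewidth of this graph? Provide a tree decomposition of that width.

Each bag holds 4 vertices, so the decomposition has width 3, which upper-bounds the treewidth. Conversely, {0, 1, 4, 5} is a clique of size 4, and the vertices of any clique must share a bag in every tree decomposition; so some bag has ≥ 4 vertices and tw(G) ≥ 3. Hence tw(G) = 3 exactly.

Treewidth 3.
One optimal decomposition is:
Bags: B1 = {1, 2, 4, 5}  B2 = {1, 3, 4, 5}  B3 = {0, 1, 4, 5}
Tree: B1–B2, B1–B3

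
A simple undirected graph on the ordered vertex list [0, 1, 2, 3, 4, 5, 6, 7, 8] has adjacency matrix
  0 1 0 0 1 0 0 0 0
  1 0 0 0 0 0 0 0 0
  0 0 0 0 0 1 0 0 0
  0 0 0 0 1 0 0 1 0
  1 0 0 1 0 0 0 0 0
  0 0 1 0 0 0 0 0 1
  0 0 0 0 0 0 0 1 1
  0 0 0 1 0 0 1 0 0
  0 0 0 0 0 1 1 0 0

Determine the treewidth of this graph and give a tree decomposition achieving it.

The largest bag has 2 vertices, giving width 1; this decomposition certifies tw(G) ≤ 1. Any graph with an edge has treewidth ≥ 1, and G has the edge 1–0. Therefore the treewidth is 1.

Treewidth 1.
One such decomposition:
Bags: B1 = {0, 1}  B2 = {0, 4}  B3 = {3, 4}  B4 = {3, 7}  B5 = {6, 7}  B6 = {6, 8}  B7 = {5, 8}  B8 = {2, 5}
Tree: B1–B2, B2–B3, B3–B4, B4–B5, B5–B6, B6–B7, B7–B8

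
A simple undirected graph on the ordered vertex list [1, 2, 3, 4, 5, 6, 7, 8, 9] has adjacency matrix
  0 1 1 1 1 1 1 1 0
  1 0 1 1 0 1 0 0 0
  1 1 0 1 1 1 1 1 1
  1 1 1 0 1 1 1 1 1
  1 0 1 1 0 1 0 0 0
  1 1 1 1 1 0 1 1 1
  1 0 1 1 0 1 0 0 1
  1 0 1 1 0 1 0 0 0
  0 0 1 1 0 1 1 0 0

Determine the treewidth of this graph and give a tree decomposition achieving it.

Every bag has size at most 5, so the width is 5 − 1 = 4 and tw(G) ≤ 4. For the lower bound, the 5 vertices {1, 3, 4, 6, 8} are pairwise adjacent, and any tree decomposition puts a clique entirely inside one bag — forcing width ≥ 4. Therefore the treewidth is 4.

Treewidth 4.
Bags: B1 = {1, 3, 4, 6, 7}  B2 = {1, 3, 4, 5, 6}  B3 = {1, 3, 4, 6, 8}  B4 = {3, 4, 6, 7, 9}  B5 = {1, 2, 3, 4, 6}
Tree: B1–B2, B2–B3, B1–B4, B3–B5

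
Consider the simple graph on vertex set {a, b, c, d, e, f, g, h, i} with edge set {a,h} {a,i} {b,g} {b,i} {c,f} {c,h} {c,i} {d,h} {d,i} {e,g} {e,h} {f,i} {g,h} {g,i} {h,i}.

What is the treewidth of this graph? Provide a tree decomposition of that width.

Treewidth 2.
One such decomposition:
Bags: B1 = {d, h, i}  B2 = {c, h, i}  B3 = {g, h, i}  B4 = {b, g, i}  B5 = {e, g, h}  B6 = {a, h, i}  B7 = {c, f, i}
Tree: B1–B2, B1–B3, B3–B4, B3–B5, B2–B6, B2–B7

Every bag has size at most 3, so the width is 3 − 1 = 2 and tw(G) ≤ 2. For the lower bound, the 3 vertices {e, g, h} are pairwise adjacent, and any tree decomposition puts a clique entirely inside one bag — forcing width ≥ 2. Hence tw(G) = 2 exactly.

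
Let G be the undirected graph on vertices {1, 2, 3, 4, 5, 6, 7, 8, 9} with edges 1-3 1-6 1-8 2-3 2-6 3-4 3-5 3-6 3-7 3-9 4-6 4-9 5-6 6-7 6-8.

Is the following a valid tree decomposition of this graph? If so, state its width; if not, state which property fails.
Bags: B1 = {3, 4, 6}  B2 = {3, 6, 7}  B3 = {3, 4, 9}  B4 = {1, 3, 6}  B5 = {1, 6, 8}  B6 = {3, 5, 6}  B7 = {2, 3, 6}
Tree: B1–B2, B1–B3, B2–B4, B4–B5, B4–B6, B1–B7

Vertex coverage: the bags together contain {1, 2, 3, 4, 5, 6, 7, 8, 9}, the full vertex set. Edge coverage: each edge of G has both endpoints in at least one bag. Running intersection: for every vertex, the bags containing it form a connected subtree. All three properties hold, so this is a valid tree decomposition of width max|bag| − 1 = 2, and hence tw(G) ≤ 2.

Yes; width 2.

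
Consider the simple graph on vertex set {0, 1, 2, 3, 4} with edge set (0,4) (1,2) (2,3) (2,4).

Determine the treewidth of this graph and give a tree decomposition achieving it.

Each bag holds 2 vertices, so the decomposition has width 1, which upper-bounds the treewidth. Since G has at least one edge (e.g. 2–4), it is not an edgeless graph, so tw(G) ≥ 1. The upper and lower bounds meet at 1, so that is the treewidth.

Treewidth 1.
Bags: B1 = {2, 4}  B2 = {1, 2}  B3 = {2, 3}  B4 = {0, 4}
Tree: B1–B2, B2–B3, B1–B4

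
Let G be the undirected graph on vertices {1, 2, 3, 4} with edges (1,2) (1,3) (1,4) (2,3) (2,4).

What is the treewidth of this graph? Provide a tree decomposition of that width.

Treewidth 2.
One optimal decomposition is:
Bags: B1 = {1, 2, 4}  B2 = {1, 2, 3}
Tree: B1–B2

Each bag holds 3 vertices, so the decomposition has width 2, which upper-bounds the treewidth. For the lower bound, the 3 vertices {1, 2, 3} are pairwise adjacent, and any tree decomposition puts a clique entirely inside one bag — forcing width ≥ 2. Combining the bounds, tw(G) = 2.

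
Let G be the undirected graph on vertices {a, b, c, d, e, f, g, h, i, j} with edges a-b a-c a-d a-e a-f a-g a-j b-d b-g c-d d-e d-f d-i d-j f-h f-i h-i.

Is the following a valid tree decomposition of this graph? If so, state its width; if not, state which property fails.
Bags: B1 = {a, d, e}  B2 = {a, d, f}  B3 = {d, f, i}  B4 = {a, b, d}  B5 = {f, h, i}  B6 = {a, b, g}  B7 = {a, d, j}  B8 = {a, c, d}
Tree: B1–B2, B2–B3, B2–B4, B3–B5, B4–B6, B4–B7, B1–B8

Vertex coverage: the bags together contain {a, b, c, d, e, f, g, h, i, j}, the full vertex set. Edge coverage: each edge of G has both endpoints in at least one bag. Running intersection: for every vertex, the bags containing it form a connected subtree. All three properties hold, so this is a valid tree decomposition of width max|bag| − 1 = 2, and hence tw(G) ≤ 2.

Yes; width 2.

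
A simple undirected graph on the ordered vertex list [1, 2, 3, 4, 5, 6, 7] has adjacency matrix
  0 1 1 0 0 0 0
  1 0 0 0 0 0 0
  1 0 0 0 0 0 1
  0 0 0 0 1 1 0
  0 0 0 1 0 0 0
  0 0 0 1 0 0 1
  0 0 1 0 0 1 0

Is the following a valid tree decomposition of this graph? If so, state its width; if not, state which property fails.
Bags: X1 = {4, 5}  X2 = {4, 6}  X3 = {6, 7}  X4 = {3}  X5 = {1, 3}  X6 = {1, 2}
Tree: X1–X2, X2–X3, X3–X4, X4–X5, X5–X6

A tree decomposition must satisfy three properties: every vertex lies in some bag; for every edge, both endpoints lie together in some bag; and for every vertex, the bags containing it form a connected subtree. Here edge (7,3) lies in no bag, so the decomposition is invalid.

No — edge (7,3) lies in no bag.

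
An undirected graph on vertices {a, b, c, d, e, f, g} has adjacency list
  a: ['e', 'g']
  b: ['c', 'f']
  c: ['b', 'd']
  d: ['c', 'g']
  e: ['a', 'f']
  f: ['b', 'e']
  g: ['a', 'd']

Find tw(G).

A width-2 tree decomposition is:
Bags: B1 = {b, c, f}  B2 = {c, d, f}  B3 = {d, f, g}  B4 = {a, f, g}  B5 = {a, e, f}
Tree: B1–B2, B2–B3, B3–B4, B4–B5
Each bag holds 3 vertices, so the decomposition has width 2, which upper-bounds the treewidth. Since f–b–c–d–g–a–e–f is a cycle in G, G is not acyclic. Forests are exactly the graphs of treewidth ≤ 1, so tw(G) ≥ 2. Therefore the treewidth is 2.

2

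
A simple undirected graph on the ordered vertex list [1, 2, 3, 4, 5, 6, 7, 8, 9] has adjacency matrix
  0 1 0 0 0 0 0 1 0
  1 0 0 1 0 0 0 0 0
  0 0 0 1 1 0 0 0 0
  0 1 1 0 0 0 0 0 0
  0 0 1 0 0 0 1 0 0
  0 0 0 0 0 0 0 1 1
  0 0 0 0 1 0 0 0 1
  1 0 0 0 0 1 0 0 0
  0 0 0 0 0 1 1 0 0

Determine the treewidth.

A width-2 tree decomposition is:
Bags: B1 = {6, 8, 9}  B2 = {1, 8, 9}  B3 = {1, 2, 9}  B4 = {2, 4, 9}  B5 = {3, 4, 9}  B6 = {3, 5, 9}  B7 = {5, 7, 9}
Tree: B1–B2, B2–B3, B3–B4, B4–B5, B5–B6, B6–B7
Each bag holds 3 vertices, so the decomposition has width 2, which upper-bounds the treewidth. For the lower bound, G contains the cycle 9–6–8–1–2–4–3–5–7–9, so G is not a forest; only forests have treewidth ≤ 1, hence tw(G) ≥ 2. Hence tw(G) = 2 exactly.

2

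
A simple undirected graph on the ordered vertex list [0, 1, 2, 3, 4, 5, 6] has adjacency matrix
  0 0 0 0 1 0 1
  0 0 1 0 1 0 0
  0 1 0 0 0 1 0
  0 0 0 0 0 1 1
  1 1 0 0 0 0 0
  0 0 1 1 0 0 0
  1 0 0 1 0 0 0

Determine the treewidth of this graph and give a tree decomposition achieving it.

Treewidth 2.
One such decomposition:
Bags: B1 = {0, 3, 6}  B2 = {0, 3, 5}  B3 = {0, 2, 5}  B4 = {0, 1, 2}  B5 = {0, 1, 4}
Tree: B1–B2, B2–B3, B3–B4, B4–B5

Every bag has size at most 3, so the width is 3 − 1 = 2 and tw(G) ≤ 2. Since 0–6–3–5–2–1–4–0 is a cycle in G, G is not acyclic. Forests are exactly the graphs of treewidth ≤ 1, so tw(G) ≥ 2. Therefore the treewidth is 2.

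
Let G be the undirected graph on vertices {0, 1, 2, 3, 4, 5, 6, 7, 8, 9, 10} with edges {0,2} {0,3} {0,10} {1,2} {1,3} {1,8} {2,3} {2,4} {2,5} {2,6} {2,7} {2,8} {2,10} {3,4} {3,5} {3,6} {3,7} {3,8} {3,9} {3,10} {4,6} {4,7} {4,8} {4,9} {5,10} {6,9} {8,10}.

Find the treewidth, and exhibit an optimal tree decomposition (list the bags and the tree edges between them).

Treewidth 3.
One optimal decomposition is:
Bags: B1 = {2, 3, 8, 10}  B2 = {1, 2, 3, 8}  B3 = {2, 3, 5, 10}  B4 = {2, 3, 4, 8}  B5 = {2, 3, 4, 7}  B6 = {0, 2, 3, 10}  B7 = {2, 3, 4, 6}  B8 = {3, 4, 6, 9}
Tree: B1–B2, B1–B3, B2–B4, B4–B5, B1–B6, B5–B7, B7–B8

Every bag has size at most 4, so the width is 4 − 1 = 3 and tw(G) ≤ 3. Conversely, {3, 4, 6, 9} is a clique of size 4, and the vertices of any clique must share a bag in every tree decomposition; so some bag has ≥ 4 vertices and tw(G) ≥ 3. Combining the bounds, tw(G) = 3.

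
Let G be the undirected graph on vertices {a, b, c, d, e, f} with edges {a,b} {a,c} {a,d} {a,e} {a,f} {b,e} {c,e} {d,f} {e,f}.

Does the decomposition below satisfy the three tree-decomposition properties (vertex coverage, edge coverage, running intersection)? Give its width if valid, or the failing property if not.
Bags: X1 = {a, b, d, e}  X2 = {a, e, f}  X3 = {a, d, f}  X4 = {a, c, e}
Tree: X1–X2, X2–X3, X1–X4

No — bags containing vertex d are not connected in the tree.

A tree decomposition must satisfy three properties: every vertex lies in some bag; for every edge, both endpoints lie together in some bag; and for every vertex, the bags containing it form a connected subtree. Here bags containing vertex d are not connected in the tree, so the decomposition is invalid.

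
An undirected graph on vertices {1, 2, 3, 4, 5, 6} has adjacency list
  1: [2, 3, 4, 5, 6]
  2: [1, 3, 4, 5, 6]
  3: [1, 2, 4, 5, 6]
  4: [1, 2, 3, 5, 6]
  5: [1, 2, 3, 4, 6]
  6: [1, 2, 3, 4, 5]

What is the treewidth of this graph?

A width-5 tree decomposition is:
Bags: B1 = {1, 2, 3, 4, 5, 6}
Tree: (single bag)
A single bag containing all 6 vertices is trivially a valid decomposition of width 5. On the other hand G contains the 6-clique {1, 2, 3, 4, 5, 6}. A clique must lie in a single bag of any decomposition, so no decomposition can have width below 5. Therefore the treewidth is 5.

5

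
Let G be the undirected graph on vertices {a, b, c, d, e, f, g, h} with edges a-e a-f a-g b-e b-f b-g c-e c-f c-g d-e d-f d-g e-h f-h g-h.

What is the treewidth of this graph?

3

A width-3 tree decomposition is:
Bags: B1 = {b, e, f, g}  B2 = {d, e, f, g}  B3 = {e, f, g, h}  B4 = {a, e, f, g}  B5 = {c, e, f, g}
Tree: B1–B2, B2–B3, B3–B4, B4–B5
Each bag holds 4 vertices, so the decomposition has width 3, which upper-bounds the treewidth. For the lower bound: the 4 vertex sets {b,g}, {d,f}, {e}, {h} are disjoint, each induces a connected subgraph, and every pair is joined by at least one edge of G. Contracting each set to a single vertex therefore yields K_{4} as a minor, and since treewidth is minor-monotone, tw(G) ≥ tw(K_{4}) = 3. The upper and lower bounds meet at 3, so that is the treewidth.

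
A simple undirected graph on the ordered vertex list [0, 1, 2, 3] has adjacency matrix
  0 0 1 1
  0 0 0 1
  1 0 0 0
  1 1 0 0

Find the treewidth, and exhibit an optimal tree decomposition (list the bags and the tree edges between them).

Treewidth 1.
Bags: B1 = {0, 2}  B2 = {0, 3}  B3 = {1, 3}
Tree: B1–B2, B2–B3

Each bag holds 2 vertices, so the decomposition has width 1, which upper-bounds the treewidth. G has an edge, so its treewidth is at least 1. Combining the bounds, tw(G) = 1.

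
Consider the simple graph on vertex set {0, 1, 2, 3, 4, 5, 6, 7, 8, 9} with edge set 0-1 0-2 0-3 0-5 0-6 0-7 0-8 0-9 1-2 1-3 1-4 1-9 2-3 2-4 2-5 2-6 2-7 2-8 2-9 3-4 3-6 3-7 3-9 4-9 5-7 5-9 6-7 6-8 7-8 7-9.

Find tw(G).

4

A width-4 tree decomposition is:
Bags: B1 = {0, 2, 3, 7, 9}  B2 = {0, 1, 2, 3, 9}  B3 = {0, 2, 5, 7, 9}  B4 = {0, 2, 3, 6, 7}  B5 = {0, 2, 6, 7, 8}  B6 = {1, 2, 3, 4, 9}
Tree: B1–B2, B1–B3, B1–B4, B4–B5, B2–B6
The largest bag has 5 vertices, giving width 4; this decomposition certifies tw(G) ≤ 4. For the lower bound, the 5 vertices {0, 1, 2, 3, 9} are pairwise adjacent, and any tree decomposition puts a clique entirely inside one bag — forcing width ≥ 4. Therefore the treewidth is 4.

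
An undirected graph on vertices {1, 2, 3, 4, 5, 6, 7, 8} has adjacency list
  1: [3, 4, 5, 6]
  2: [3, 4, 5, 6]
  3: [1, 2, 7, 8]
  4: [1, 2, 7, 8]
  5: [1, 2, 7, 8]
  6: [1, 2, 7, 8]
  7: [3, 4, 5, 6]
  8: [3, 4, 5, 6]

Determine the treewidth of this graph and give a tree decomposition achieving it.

The largest bag has 5 vertices, giving width 4; this decomposition certifies tw(G) ≤ 4. For the lower bound: the 5 vertex sets {2,3}, {4,8}, {5,7}, {1}, {6} are disjoint, each induces a connected subgraph, and every pair is joined by at least one edge of G. Contracting each set to a single vertex therefore yields K_{5} as a minor, and since treewidth is minor-monotone, tw(G) ≥ tw(K_{5}) = 4. Combining the bounds, tw(G) = 4.

Treewidth 4.
One such decomposition:
Bags: B1 = {1, 2, 3, 7, 8}  B2 = {1, 2, 4, 7, 8}  B3 = {1, 2, 5, 7, 8}  B4 = {1, 2, 6, 7, 8}
Tree: B1–B2, B2–B3, B3–B4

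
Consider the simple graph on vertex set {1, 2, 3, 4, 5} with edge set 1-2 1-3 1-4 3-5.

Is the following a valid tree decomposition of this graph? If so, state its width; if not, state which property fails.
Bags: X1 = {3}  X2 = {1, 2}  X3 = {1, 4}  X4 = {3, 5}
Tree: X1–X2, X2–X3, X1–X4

A tree decomposition must satisfy three properties: every vertex lies in some bag; for every edge, both endpoints lie together in some bag; and for every vertex, the bags containing it form a connected subtree. Here edge (1,3) lies in no bag, so the decomposition is invalid.

No — edge (1,3) lies in no bag.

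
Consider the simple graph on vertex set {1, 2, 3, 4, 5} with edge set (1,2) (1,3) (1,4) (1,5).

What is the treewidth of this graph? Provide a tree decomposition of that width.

The largest bag has 2 vertices, giving width 1; this decomposition certifies tw(G) ≤ 1. G has an edge, so its treewidth is at least 1. Combining the bounds, tw(G) = 1.

Treewidth 1.
One such decomposition:
Bags: B1 = {1, 4}  B2 = {1, 2}  B3 = {1, 3}  B4 = {1, 5}
Tree: B1–B2, B2–B3, B2–B4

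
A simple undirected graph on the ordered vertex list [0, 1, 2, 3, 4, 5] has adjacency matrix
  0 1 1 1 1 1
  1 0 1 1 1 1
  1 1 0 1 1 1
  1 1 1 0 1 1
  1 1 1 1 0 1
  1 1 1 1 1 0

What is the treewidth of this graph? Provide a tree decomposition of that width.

Treewidth 5.
One optimal decomposition is:
Bags: B1 = {0, 1, 2, 3, 4, 5}
Tree: (single bag)

With just one bag of size 6, the width is 6 − 1 = 5, so tw(G) ≤ 5. On the other hand G contains the 6-clique {0, 1, 2, 3, 4, 5}. A clique must lie in a single bag of any decomposition, so no decomposition can have width below 5. Hence tw(G) = 5 exactly.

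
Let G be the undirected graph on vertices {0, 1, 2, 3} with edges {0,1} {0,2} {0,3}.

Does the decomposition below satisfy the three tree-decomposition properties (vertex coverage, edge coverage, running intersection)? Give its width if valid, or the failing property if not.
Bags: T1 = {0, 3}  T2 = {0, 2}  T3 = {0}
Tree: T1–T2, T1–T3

No — vertex 1 appears in no bag.

A tree decomposition must satisfy three properties: every vertex lies in some bag; for every edge, both endpoints lie together in some bag; and for every vertex, the bags containing it form a connected subtree. Here vertex 1 appears in no bag, so the decomposition is invalid.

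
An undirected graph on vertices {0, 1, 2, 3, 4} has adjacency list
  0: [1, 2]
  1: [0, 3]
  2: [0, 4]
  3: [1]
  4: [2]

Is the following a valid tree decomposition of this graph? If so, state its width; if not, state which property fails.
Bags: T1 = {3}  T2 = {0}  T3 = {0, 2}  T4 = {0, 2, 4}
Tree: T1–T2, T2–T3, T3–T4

No — vertex 1 appears in no bag.

A tree decomposition must satisfy three properties: every vertex lies in some bag; for every edge, both endpoints lie together in some bag; and for every vertex, the bags containing it form a connected subtree. Here vertex 1 appears in no bag, so the decomposition is invalid.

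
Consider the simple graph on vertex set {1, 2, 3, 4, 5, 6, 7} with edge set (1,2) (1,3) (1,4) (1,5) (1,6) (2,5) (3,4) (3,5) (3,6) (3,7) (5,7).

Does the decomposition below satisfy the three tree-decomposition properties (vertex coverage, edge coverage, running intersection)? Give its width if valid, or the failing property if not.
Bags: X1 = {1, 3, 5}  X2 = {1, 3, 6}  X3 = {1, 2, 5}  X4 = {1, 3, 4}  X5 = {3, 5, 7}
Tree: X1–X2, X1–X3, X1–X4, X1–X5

Yes; width 2.

Every vertex of G appears in some bag (union = {1, 2, 3, 4, 5, 6, 7}); every edge is covered by a bag; and for each vertex v the set of bags containing v is connected in the bag tree. The decomposition is therefore valid. The largest bag has 3 vertices, so the width is 2.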